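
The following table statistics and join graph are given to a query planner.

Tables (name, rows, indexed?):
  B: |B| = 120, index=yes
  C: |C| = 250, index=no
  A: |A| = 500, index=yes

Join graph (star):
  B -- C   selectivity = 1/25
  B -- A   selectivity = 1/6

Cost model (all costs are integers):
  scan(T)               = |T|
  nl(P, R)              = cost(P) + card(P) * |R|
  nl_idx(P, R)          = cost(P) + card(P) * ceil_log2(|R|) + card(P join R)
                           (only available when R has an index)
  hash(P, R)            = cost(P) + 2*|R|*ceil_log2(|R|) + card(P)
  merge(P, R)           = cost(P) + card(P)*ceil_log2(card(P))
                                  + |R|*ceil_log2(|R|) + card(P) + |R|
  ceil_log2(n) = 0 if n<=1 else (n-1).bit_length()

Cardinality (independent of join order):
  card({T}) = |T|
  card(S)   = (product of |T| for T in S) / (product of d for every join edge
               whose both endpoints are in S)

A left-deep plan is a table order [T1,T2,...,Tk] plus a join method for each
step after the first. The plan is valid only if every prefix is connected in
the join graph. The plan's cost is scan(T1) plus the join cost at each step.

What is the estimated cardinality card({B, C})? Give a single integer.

1200

Tables in S: B(120), C(250)
Edges inside S: B-C(d=25)
numerator = 120 * 250 = 30000
denominator = 25 = 25
card(S) = 30000 / 25 = 1200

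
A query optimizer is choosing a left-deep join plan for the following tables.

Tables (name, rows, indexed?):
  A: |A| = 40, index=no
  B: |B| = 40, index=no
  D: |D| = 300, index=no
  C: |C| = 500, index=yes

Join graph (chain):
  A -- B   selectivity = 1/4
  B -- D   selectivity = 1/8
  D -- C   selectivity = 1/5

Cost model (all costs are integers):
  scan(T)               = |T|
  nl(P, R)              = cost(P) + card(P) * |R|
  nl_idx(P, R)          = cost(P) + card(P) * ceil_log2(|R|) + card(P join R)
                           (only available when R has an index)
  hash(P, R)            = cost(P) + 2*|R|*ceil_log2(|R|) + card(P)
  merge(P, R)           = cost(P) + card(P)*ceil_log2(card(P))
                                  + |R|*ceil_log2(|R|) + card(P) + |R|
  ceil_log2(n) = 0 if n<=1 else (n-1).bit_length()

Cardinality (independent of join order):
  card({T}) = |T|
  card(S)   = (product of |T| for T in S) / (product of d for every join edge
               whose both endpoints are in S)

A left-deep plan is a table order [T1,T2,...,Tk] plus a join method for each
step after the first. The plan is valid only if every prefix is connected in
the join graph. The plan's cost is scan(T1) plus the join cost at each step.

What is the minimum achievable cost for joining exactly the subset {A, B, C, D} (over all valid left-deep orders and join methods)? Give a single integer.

Selinger DP over subsets of {A,B,C,D}:
  {A}: scan cost=40, card=40
  {B}: scan cost=40, card=40
  {D}: scan cost=300, card=300
  {C}: scan cost=500, card=500
  {AB}: card=400; try (B,hash)→560, (A,hash)→560, (B,merge)→600, (A,merge)→600, (B,nl)→1640, (A,nl)→1640; best=560 via (B,hash)
  {BD}: card=1500; try (B,hash)→1080, (D,merge)→3320, (B,merge)→3580, (D,hash)→5480, (D,nl)→12040, (B,nl)→12300; best=1080 via (B,hash)
  {CD}: card=30000; try (D,hash)→6400, (C,merge)→8300, (D,merge)→8500, (C,hash)→9600, (C,nl_idx)→33000, (C,nl)→150300 …(+1); best=6400 via (D,hash)
  {ABD}: card=15000; try (A,hash)→3060, (D,hash)→6360, (D,merge)→7560, (A,merge)→19360, (A,nl)→61080, (D,nl)→120560; best=3060 via (A,hash)
  {BCD}: card=150000; try (C,hash)→11580, (C,merge)→24080, (B,hash)→36880, (C,nl_idx)→164580, (B,merge)→486680, (C,nl)→751080 …(+1); best=11580 via (C,hash)
  {ABCD}: card=1500000; try (C,hash)→27060, (A,hash)→162060, (C,merge)→233060, (C,nl_idx)→1638060, (A,merge)→2861860, (A,nl)→6011580 …(+1); best=27060 via (C,hash)

27060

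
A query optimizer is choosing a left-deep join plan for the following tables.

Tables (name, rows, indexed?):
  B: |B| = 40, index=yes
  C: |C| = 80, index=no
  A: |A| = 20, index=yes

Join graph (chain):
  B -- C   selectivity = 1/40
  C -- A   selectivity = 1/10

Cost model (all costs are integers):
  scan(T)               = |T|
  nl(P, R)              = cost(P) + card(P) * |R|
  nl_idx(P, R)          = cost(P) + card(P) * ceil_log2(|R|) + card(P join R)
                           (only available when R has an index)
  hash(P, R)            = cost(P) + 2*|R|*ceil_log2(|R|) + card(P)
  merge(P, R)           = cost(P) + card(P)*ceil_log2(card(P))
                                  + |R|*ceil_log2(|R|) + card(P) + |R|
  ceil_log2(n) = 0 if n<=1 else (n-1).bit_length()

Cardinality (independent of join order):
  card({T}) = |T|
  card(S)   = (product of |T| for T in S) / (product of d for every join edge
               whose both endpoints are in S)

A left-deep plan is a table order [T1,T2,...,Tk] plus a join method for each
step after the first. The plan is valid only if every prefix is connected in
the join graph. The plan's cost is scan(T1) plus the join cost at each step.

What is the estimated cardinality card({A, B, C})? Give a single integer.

160

Tables in S: A(20), B(40), C(80)
Edges inside S: B-C(d=40), C-A(d=10)
numerator = 20 * 40 * 80 = 64000
denominator = 40 * 10 = 400
card(S) = 64000 / 400 = 160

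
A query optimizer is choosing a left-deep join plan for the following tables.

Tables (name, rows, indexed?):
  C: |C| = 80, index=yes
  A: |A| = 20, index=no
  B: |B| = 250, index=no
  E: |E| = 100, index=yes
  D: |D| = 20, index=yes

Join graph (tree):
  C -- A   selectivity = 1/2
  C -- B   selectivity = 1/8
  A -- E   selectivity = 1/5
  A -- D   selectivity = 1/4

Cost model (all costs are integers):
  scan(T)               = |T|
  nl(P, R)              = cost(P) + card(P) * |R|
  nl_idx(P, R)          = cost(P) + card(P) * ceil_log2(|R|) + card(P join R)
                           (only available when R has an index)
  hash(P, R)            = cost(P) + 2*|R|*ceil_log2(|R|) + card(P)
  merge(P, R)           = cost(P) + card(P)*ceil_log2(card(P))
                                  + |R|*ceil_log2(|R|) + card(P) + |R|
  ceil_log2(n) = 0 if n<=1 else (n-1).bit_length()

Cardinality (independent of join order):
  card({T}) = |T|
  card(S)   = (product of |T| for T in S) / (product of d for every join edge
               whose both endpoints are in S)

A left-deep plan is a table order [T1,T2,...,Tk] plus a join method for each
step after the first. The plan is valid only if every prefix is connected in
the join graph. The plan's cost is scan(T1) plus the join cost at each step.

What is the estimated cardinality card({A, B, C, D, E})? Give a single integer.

2500000

Tables in S: A(20), B(250), C(80), D(20), E(100)
Edges inside S: C-A(d=2), C-B(d=8), A-E(d=5), A-D(d=4)
numerator = 20 * 250 * 80 * 20 * 100 = 800000000
denominator = 2 * 8 * 5 * 4 = 320
card(S) = 800000000 / 320 = 2500000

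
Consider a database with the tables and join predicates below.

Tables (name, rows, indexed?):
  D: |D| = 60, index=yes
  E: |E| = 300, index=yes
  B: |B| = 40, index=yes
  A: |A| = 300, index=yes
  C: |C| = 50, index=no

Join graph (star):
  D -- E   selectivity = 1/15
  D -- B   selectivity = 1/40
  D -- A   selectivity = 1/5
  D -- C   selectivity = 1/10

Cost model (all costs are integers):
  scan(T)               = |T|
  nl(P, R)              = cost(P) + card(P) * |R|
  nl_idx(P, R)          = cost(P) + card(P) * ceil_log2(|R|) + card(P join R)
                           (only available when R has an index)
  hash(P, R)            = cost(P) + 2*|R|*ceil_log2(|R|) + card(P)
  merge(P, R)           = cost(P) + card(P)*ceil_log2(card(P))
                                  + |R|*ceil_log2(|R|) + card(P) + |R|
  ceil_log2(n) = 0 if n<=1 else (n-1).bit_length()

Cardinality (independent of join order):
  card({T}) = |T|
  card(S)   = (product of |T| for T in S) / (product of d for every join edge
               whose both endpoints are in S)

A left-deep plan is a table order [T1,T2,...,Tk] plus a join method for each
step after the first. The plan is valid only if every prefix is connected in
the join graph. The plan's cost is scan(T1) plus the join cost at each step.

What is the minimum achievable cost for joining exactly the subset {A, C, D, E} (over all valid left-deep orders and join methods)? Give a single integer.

Selinger DP over subsets of {A,C,D,E}:
  {D}: scan cost=60, card=60
  {E}: scan cost=300, card=300
  {A}: scan cost=300, card=300
  {C}: scan cost=50, card=50
  {DE}: card=1200; try (D,hash)→1320, (E,nl_idx)→1800, (D,nl_idx)→3300, (E,merge)→3480, (D,merge)→3720, (E,hash)→5520 …(+2); best=1320 via (D,hash)
  {AD}: card=3600; try (D,hash)→1320, (A,merge)→3480, (D,merge)→3720, (A,nl_idx)→4200, (A,hash)→5520, (D,nl_idx)→5700 …(+2); best=1320 via (D,hash)
  {CD}: card=300; try (D,nl_idx)→650, (C,hash)→720, (D,hash)→820, (D,merge)→820, (C,merge)→830, (D,nl)→3050 …(+1); best=650 via (D,nl_idx)
  {ADE}: card=72000; try (A,hash)→7920, (E,hash)→10320, (A,merge)→18720, (E,merge)→51120, (A,nl_idx)→84120, (E,nl_idx)→105720 …(+2); best=7920 via (A,hash)
  {CDE}: card=6000; try (C,hash)→3120, (E,hash)→6350, (E,merge)→6650, (E,nl_idx)→9350, (C,merge)→16070, (C,nl)→61320 …(+1); best=3120 via (C,hash)
  {ACD}: card=18000; try (C,hash)→5520, (A,hash)→6350, (A,merge)→6650, (A,nl_idx)→21350, (C,merge)→48470, (A,nl)→90650 …(+1); best=5520 via (C,hash)
  {ACDE}: card=360000; try (A,hash)→14520, (E,hash)→28920, (C,hash)→80520, (A,merge)→90120, (E,merge)→296520, (A,nl_idx)→417120 …(+5); best=14520 via (A,hash)

14520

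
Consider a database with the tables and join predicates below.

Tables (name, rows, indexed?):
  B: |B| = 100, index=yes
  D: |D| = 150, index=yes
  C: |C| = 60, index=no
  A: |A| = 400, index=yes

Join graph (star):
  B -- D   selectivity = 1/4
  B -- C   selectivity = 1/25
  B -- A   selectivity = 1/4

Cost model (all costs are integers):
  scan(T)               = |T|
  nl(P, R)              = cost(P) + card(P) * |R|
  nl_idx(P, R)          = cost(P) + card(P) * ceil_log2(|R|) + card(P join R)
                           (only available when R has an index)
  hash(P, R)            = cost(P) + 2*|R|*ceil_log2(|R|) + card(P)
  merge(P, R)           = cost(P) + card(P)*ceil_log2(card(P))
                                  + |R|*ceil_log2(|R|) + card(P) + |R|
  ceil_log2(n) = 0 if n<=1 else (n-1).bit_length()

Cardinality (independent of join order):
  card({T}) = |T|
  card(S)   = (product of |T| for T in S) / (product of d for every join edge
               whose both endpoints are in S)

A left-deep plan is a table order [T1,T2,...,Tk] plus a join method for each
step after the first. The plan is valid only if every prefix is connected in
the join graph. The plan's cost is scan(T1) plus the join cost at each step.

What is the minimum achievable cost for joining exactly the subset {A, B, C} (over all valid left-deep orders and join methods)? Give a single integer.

6880

Selinger DP over subsets of {A,B,C}:
  {B}: scan cost=100, card=100
  {C}: scan cost=60, card=60
  {A}: scan cost=400, card=400
  {BC}: card=240; try (B,nl_idx)→720, (C,hash)→920, (B,merge)→1280, (C,merge)→1320, (B,hash)→1520, (B,nl)→6060 …(+1); best=720 via (B,nl_idx)
  {AB}: card=10000; try (B,hash)→2200, (A,merge)→4900, (B,merge)→5200, (A,hash)→7400, (A,nl_idx)→11000, (B,nl_idx)→13200 …(+2); best=2200 via (B,hash)
  {ABC}: card=24000; try (A,merge)→6880, (A,hash)→8160, (C,hash)→12920, (A,nl_idx)→26880, (A,nl)→96720, (C,merge)→152620 …(+1); best=6880 via (A,merge)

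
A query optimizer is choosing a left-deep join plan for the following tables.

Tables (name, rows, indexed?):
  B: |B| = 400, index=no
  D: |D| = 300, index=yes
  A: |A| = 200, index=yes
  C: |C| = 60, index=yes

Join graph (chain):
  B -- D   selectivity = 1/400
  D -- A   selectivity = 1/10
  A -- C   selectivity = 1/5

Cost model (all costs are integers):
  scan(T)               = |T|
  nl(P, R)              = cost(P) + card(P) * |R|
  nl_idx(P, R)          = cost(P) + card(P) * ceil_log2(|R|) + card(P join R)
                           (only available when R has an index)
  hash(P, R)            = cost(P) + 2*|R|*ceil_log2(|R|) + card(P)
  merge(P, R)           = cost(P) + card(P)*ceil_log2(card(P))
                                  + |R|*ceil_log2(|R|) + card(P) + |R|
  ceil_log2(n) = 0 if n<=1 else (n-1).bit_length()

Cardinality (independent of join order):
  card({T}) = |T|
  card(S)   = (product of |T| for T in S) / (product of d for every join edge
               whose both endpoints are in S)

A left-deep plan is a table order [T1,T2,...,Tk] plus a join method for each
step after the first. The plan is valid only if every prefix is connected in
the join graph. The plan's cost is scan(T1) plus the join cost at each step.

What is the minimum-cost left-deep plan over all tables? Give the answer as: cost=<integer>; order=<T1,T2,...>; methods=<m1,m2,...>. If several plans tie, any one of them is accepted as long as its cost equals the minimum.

cost=14520; order=B,D,A,C; methods=nl_idx,hash,hash

Selinger DP (subsets sized 1..n):
  {B}: scan cost=400, card=400
  {D}: scan cost=300, card=300
  {A}: scan cost=200, card=200
  {C}: scan cost=60, card=60
  {BD}: card=300; try (D,nl_idx)→4300, (D,hash)→6200, (B,merge)→7300, (D,merge)→7400, (B,hash)→7800, (B,nl)→120300 …(+1); best=4300 via (D,nl_idx)
  {AD}: card=6000; try (A,hash)→3800, (D,merge)→5000, (A,merge)→5100, (D,hash)→5800, (D,nl_idx)→8000, (A,nl_idx)→8700 …(+2); best=3800 via (A,hash)
  {AC}: card=2400; try (C,hash)→1120, (A,merge)→2280, (C,merge)→2420, (A,nl_idx)→2940, (A,hash)→3320, (C,nl_idx)→3800 …(+2); best=1120 via (C,hash)
  {ABD}: card=6000; try (A,hash)→7800, (A,merge)→9100, (A,nl_idx)→12700, (B,hash)→17000, (A,nl)→64300, (B,merge)→91800 …(+1); best=7800 via (A,hash)
  {ACD}: card=72000; try (D,hash)→8920, (C,hash)→10520, (D,merge)→35320, (C,merge)→88220, (D,nl_idx)→94720, (C,nl_idx)→111800 …(+2); best=8920 via (D,hash)
  {ABCD}: card=72000; try (C,hash)→14520, (B,hash)→88120, (C,merge)→92220, (C,nl_idx)→115800, (C,nl)→367800, (B,merge)→1308920 …(+1); best=14520 via (C,hash)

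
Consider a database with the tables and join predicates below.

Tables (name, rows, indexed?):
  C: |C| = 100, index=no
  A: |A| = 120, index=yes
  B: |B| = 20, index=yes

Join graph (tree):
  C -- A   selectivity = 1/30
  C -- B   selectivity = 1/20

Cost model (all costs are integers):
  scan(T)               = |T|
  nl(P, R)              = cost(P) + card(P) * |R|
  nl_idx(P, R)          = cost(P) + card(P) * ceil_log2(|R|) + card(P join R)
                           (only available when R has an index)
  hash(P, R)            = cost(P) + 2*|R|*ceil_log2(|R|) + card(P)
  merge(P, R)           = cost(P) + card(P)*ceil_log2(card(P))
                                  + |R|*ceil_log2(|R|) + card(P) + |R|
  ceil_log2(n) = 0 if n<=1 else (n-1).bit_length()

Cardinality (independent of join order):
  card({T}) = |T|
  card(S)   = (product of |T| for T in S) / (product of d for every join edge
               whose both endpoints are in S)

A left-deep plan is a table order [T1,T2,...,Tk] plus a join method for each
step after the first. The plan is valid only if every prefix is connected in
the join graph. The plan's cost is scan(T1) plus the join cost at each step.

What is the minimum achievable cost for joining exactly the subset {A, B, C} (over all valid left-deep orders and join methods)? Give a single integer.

Selinger DP over subsets of {A,B,C}:
  {C}: scan cost=100, card=100
  {A}: scan cost=120, card=120
  {B}: scan cost=20, card=20
  {AC}: card=400; try (A,nl_idx)→1200, (C,hash)→1640, (A,merge)→1860, (C,merge)→1880, (A,hash)→1880, (A,nl)→12100 …(+1); best=1200 via (A,nl_idx)
  {BC}: card=100; try (B,hash)→400, (B,nl_idx)→700, (C,merge)→940, (B,merge)→1020, (C,hash)→1440, (C,nl)→2020 …(+1); best=400 via (B,hash)
  {ABC}: card=400; try (A,nl_idx)→1500, (B,hash)→1800, (A,merge)→2160, (A,hash)→2180, (B,nl_idx)→3600, (B,merge)→5320 …(+2); best=1500 via (A,nl_idx)

1500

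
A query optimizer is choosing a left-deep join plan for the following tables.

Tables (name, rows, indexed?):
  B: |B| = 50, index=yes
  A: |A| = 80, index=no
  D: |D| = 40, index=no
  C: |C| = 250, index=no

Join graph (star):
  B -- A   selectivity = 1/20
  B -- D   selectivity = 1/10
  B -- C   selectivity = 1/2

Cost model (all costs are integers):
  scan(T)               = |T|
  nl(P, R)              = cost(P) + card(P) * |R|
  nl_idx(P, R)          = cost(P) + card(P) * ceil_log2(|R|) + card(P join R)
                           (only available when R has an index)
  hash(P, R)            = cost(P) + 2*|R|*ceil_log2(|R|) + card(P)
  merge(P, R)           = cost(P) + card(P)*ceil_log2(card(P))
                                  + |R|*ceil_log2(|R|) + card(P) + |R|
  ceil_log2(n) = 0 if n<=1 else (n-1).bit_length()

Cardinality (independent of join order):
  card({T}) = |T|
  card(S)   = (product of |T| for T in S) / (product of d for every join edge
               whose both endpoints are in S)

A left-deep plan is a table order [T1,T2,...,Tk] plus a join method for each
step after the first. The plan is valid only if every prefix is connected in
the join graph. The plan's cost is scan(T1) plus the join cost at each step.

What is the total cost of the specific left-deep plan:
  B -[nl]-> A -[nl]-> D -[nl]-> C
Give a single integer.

212050

step 1: scan B: cost=50, card=50
step 2: join A via nl
    card(P join A) = 50*80/(20) = 200
    cost = 50 + 50*80 = 4050
step 3: join D via nl
    card(P join D) = 200*40/(10) = 800
    cost = 4050 + 200*40 = 12050
step 4: join C via nl
    card(P join C) = 800*250/(2) = 100000
    cost = 12050 + 800*250 = 212050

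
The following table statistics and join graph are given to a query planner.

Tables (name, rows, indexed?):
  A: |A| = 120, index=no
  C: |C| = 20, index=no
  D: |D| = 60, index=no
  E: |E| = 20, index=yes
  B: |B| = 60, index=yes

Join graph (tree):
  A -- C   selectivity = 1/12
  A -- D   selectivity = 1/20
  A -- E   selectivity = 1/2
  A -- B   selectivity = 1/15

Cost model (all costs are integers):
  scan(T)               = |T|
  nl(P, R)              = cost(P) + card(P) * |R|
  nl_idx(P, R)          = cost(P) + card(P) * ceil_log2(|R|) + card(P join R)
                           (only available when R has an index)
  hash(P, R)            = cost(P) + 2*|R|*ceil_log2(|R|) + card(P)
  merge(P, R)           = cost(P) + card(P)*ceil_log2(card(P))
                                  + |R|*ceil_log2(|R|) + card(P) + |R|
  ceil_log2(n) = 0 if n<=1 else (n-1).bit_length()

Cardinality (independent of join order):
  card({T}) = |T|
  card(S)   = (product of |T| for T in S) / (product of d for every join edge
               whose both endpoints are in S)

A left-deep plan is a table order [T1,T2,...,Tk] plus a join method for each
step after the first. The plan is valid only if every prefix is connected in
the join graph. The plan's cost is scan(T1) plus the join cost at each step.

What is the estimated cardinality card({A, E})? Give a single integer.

1200

Tables in S: A(120), E(20)
Edges inside S: A-E(d=2)
numerator = 120 * 20 = 2400
denominator = 2 = 2
card(S) = 2400 / 2 = 1200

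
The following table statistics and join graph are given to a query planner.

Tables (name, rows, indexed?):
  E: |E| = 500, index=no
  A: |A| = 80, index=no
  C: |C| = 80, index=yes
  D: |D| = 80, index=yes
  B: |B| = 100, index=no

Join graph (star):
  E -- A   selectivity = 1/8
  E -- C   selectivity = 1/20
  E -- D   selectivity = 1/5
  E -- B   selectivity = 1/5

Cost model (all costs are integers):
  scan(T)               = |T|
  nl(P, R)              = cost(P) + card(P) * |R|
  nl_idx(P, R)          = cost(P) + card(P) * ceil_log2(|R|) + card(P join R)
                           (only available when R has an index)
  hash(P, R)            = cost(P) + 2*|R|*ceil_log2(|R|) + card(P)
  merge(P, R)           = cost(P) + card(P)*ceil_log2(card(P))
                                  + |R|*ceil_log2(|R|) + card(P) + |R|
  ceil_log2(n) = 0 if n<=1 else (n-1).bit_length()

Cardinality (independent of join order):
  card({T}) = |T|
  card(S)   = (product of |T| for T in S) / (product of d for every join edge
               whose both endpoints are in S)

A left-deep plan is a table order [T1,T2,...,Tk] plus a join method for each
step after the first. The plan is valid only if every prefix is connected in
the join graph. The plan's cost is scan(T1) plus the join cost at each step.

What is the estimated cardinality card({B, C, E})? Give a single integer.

Tables in S: B(100), C(80), E(500)
Edges inside S: E-C(d=20), E-B(d=5)
numerator = 100 * 80 * 500 = 4000000
denominator = 20 * 5 = 100
card(S) = 4000000 / 100 = 40000

40000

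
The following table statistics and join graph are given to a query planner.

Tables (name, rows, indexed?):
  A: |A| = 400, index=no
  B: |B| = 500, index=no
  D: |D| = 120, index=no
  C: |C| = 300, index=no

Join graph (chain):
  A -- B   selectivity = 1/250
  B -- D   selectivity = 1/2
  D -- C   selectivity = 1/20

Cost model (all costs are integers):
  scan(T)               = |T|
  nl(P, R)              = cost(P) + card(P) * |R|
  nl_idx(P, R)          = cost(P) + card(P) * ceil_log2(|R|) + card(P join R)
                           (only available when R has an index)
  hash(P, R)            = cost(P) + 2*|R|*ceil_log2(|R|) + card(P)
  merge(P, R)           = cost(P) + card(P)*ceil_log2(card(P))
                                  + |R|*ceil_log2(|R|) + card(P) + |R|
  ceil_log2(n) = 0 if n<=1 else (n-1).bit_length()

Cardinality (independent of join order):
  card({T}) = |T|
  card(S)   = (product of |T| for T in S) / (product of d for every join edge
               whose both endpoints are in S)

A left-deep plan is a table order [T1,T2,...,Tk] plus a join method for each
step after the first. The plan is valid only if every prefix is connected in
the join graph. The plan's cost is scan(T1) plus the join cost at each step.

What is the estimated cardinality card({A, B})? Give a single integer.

800

Tables in S: A(400), B(500)
Edges inside S: A-B(d=250)
numerator = 400 * 500 = 200000
denominator = 250 = 250
card(S) = 200000 / 250 = 800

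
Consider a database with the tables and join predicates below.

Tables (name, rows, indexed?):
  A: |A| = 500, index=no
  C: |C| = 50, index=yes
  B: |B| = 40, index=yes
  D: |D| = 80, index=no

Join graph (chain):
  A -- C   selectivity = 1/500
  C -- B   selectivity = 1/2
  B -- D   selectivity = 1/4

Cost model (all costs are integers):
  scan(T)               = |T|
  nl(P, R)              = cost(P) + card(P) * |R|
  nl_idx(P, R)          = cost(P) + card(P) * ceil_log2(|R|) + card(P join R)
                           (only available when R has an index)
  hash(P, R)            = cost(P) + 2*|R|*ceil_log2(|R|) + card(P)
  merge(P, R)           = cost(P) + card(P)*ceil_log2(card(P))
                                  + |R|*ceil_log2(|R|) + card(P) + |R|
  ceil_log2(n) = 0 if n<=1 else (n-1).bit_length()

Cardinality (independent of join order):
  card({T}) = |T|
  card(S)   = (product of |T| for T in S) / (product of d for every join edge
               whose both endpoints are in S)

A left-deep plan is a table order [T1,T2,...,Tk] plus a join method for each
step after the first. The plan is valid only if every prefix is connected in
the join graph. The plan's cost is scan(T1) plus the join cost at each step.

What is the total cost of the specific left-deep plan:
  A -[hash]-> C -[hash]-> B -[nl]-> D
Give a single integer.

step 1: scan A: cost=500, card=500
step 2: join C via hash
    card(P join C) = 500*50/(500) = 50
    cost = 500 + 2*50*6 + 500 = 1600
step 3: join B via hash
    card(P join B) = 50*40/(2) = 1000
    cost = 1600 + 2*40*6 + 50 = 2130
step 4: join D via nl
    card(P join D) = 1000*80/(4) = 20000
    cost = 2130 + 1000*80 = 82130

82130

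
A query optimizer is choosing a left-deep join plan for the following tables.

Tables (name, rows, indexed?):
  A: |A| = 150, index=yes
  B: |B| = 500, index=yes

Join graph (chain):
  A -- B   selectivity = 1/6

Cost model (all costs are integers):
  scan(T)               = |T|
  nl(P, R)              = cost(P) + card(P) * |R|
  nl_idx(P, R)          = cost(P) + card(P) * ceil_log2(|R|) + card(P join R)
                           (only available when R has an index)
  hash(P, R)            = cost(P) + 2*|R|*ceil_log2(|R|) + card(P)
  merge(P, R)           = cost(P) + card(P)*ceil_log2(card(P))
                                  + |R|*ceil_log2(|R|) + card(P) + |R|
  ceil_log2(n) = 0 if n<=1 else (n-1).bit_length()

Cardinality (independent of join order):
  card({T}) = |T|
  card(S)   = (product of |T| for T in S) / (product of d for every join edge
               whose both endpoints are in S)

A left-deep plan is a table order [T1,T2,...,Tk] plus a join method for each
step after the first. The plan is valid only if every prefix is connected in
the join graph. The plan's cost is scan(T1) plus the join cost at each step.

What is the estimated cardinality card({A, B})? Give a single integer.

12500

Tables in S: A(150), B(500)
Edges inside S: A-B(d=6)
numerator = 150 * 500 = 75000
denominator = 6 = 6
card(S) = 75000 / 6 = 12500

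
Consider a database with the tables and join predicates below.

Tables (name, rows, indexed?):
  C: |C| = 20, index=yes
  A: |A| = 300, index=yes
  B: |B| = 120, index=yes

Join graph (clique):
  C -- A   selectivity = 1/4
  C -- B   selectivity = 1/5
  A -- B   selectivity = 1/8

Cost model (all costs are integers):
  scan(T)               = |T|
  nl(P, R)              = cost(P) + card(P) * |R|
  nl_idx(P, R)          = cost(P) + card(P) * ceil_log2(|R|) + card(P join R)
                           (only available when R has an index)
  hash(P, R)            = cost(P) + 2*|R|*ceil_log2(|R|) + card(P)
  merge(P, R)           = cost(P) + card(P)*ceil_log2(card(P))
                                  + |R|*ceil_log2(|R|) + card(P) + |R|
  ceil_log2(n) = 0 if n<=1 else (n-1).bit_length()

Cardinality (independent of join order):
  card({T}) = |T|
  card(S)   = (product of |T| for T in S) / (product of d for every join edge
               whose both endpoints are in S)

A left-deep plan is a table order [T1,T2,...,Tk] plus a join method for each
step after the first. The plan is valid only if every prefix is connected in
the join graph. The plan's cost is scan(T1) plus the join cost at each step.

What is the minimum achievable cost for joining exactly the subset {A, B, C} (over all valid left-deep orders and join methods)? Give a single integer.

Selinger DP over subsets of {A,B,C}:
  {C}: scan cost=20, card=20
  {A}: scan cost=300, card=300
  {B}: scan cost=120, card=120
  {AC}: card=1500; try (C,hash)→800, (A,nl_idx)→1700, (A,merge)→3140, (C,nl_idx)→3300, (C,merge)→3420, (A,hash)→5440 …(+2); best=800 via (C,hash)
  {BC}: card=480; try (C,hash)→440, (B,nl_idx)→640, (B,merge)→1100, (C,merge)→1200, (C,nl_idx)→1200, (B,hash)→1720 …(+2); best=440 via (C,hash)
  {AB}: card=4500; try (B,hash)→2280, (A,merge)→4080, (B,merge)→4260, (A,hash)→5640, (A,nl_idx)→5700, (B,nl_idx)→6900 …(+2); best=2280 via (B,hash)
  {ABC}: card=4500; try (B,hash)→3980, (A,hash)→6320, (C,hash)→6980, (A,merge)→8240, (A,nl_idx)→9260, (B,nl_idx)→15800 …(+6); best=3980 via (B,hash)

3980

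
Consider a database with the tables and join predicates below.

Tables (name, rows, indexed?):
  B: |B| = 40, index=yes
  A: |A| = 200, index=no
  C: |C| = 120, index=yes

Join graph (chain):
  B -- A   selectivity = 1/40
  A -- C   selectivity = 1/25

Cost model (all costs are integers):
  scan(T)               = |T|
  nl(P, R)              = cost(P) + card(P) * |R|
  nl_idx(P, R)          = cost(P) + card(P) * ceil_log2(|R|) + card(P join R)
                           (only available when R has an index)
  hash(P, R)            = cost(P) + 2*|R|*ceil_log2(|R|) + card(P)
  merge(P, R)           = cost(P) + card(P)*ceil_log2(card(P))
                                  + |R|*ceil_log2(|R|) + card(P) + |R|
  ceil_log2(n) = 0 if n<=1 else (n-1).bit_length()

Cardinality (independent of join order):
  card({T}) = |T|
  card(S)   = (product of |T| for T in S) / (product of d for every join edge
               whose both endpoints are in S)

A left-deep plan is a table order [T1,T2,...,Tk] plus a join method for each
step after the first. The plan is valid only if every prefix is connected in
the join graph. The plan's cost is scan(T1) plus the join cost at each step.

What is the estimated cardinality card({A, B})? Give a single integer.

Tables in S: A(200), B(40)
Edges inside S: B-A(d=40)
numerator = 200 * 40 = 8000
denominator = 40 = 40
card(S) = 8000 / 40 = 200

200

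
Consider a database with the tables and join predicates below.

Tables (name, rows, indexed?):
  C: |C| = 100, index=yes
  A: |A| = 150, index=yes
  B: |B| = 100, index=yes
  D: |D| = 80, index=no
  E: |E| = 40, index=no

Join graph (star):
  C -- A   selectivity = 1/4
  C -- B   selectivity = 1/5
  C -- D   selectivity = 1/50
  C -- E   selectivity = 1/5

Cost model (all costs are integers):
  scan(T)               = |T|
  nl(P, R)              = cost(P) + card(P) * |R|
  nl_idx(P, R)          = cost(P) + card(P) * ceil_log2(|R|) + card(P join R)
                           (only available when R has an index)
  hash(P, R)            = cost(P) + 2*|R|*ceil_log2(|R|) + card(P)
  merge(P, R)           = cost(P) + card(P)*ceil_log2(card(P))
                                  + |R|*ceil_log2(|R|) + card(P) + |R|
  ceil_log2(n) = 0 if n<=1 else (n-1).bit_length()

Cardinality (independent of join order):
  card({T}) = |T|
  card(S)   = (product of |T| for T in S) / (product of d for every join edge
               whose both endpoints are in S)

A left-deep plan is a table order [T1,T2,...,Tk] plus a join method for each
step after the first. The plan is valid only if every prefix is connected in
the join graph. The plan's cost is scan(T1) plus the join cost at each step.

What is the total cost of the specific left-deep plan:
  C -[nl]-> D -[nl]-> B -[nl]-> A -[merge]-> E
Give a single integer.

2664380

step 1: scan C: cost=100, card=100
step 2: join D via nl
    card(P join D) = 100*80/(50) = 160
    cost = 100 + 100*80 = 8100
step 3: join B via nl
    card(P join B) = 160*100/(5) = 3200
    cost = 8100 + 160*100 = 24100
step 4: join A via nl
    card(P join A) = 3200*150/(4) = 120000
    cost = 24100 + 3200*150 = 504100
step 5: join E via merge
    card(P join E) = 120000*40/(5) = 960000
    cost = 504100 + 120000*17 + 40*6 + 120000 + 40 = 2664380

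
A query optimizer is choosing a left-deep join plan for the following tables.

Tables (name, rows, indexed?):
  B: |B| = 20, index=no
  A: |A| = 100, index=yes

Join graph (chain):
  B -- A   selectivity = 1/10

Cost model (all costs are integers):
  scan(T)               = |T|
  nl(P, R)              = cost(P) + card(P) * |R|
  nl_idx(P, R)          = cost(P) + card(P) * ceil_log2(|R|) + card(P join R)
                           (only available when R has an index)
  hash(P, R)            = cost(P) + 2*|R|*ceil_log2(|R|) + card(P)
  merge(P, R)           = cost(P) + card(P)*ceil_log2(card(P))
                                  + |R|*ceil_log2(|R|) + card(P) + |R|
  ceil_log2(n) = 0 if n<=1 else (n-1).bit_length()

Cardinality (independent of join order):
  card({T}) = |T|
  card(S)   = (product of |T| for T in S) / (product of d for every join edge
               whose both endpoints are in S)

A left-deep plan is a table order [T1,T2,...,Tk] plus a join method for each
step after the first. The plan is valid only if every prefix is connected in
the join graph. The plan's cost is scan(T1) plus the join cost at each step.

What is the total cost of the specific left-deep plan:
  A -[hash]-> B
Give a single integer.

400

step 1: scan A: cost=100, card=100
step 2: join B via hash
    card(P join B) = 100*20/(10) = 200
    cost = 100 + 2*20*5 + 100 = 400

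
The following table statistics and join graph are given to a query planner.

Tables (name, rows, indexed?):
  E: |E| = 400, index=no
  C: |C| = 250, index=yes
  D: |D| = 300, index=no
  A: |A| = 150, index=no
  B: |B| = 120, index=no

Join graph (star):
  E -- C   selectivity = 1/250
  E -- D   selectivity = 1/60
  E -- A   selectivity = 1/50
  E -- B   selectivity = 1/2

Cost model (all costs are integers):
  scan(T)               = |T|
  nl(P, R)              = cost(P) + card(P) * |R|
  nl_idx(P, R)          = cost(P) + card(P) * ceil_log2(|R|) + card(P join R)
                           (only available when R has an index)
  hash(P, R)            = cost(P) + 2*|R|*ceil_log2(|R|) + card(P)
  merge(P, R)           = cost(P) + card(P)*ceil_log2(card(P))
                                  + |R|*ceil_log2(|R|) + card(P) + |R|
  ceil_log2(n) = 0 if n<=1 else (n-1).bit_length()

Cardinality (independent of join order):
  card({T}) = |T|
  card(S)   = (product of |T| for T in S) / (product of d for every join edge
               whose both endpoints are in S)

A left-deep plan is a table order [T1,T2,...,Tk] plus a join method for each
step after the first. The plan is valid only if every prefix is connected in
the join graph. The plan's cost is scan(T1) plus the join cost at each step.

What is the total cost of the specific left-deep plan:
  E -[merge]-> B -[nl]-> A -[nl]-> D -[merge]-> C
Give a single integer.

step 1: scan E: cost=400, card=400
step 2: join B via merge
    card(P join B) = 400*120/(2) = 24000
    cost = 400 + 400*9 + 120*7 + 400 + 120 = 5360
step 3: join A via nl
    card(P join A) = 24000*150/(50) = 72000
    cost = 5360 + 24000*150 = 3605360
step 4: join D via nl
    card(P join D) = 72000*300/(60) = 360000
    cost = 3605360 + 72000*300 = 25205360
step 5: join C via merge
    card(P join C) = 360000*250/(250) = 360000
    cost = 25205360 + 360000*19 + 250*8 + 360000 + 250 = 32407610

32407610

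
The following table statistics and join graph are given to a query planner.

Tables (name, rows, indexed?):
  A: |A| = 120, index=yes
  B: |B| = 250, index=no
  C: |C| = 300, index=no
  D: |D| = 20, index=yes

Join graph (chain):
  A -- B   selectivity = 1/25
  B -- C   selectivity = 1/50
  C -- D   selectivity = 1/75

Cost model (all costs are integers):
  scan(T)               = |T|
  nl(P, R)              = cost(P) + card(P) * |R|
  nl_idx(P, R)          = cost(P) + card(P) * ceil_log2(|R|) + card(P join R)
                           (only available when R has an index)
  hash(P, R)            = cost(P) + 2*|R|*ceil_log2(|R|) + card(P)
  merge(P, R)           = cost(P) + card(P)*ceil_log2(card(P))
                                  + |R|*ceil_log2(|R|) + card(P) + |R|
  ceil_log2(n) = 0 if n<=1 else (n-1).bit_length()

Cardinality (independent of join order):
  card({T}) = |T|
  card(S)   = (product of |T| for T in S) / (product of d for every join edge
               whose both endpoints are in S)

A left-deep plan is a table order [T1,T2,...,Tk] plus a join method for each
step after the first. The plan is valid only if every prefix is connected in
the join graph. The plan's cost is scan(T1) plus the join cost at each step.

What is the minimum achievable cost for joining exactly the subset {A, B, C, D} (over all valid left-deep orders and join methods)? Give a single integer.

5770

Selinger DP over subsets of {A,B,C,D}:
  {A}: scan cost=120, card=120
  {B}: scan cost=250, card=250
  {C}: scan cost=300, card=300
  {D}: scan cost=20, card=20
  {AB}: card=1200; try (A,hash)→2180, (A,nl_idx)→3200, (B,merge)→3330, (A,merge)→3460, (B,hash)→4240, (B,nl)→30120 …(+1); best=2180 via (A,hash)
  {BC}: card=1500; try (B,hash)→4600, (C,merge)→5500, (B,merge)→5550, (C,hash)→5900, (C,nl)→75250, (B,nl)→75300; best=4600 via (B,hash)
  {CD}: card=80; try (D,hash)→800, (D,nl_idx)→1880, (C,merge)→3140, (D,merge)→3420, (C,hash)→5440, (C,nl)→6020 …(+1); best=800 via (D,hash)
  {ABC}: card=7200; try (A,hash)→7780, (C,hash)→8780, (C,merge)→19580, (A,nl_idx)→22300, (A,merge)→23560, (A,nl)→184600 …(+1); best=7780 via (A,hash)
  {BCD}: card=400; try (B,merge)→3690, (B,hash)→4880, (D,hash)→6300, (D,nl_idx)→12500, (B,nl)→20800, (D,merge)→22720 …(+1); best=3690 via (B,merge)
  {ABCD}: card=1920; try (A,hash)→5770, (A,nl_idx)→8410, (A,merge)→8650, (D,hash)→15180, (D,nl_idx)→45700, (A,nl)→51690 …(+2); best=5770 via (A,hash)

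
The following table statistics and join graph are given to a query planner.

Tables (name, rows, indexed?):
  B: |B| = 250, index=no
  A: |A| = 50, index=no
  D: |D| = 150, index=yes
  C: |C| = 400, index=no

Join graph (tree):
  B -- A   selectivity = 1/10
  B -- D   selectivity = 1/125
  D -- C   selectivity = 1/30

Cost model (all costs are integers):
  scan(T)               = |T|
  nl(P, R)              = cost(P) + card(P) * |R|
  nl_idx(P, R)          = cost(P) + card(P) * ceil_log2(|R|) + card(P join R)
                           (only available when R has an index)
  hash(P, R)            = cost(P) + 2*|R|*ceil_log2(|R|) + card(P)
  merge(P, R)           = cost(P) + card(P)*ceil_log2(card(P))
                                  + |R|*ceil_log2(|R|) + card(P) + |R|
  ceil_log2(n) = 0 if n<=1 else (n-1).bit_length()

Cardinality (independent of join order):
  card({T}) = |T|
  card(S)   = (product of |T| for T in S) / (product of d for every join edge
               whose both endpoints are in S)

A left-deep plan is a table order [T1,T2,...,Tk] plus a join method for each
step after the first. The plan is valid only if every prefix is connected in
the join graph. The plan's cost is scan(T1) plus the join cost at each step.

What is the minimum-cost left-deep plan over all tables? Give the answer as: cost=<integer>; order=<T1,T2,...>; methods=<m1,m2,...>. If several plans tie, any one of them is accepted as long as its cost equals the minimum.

Selinger DP (subsets sized 1..n):
  {B}: scan cost=250, card=250
  {A}: scan cost=50, card=50
  {D}: scan cost=150, card=150
  {C}: scan cost=400, card=400
  {AB}: card=1250; try (A,hash)→1100, (B,merge)→2650, (A,merge)→2850, (B,hash)→4100, (B,nl)→12550, (A,nl)→12750; best=1100 via (A,hash)
  {BD}: card=300; try (D,nl_idx)→2550, (D,hash)→2900, (B,merge)→3750, (D,merge)→3850, (B,hash)→4300, (B,nl)→37650 …(+1); best=2550 via (D,nl_idx)
  {CD}: card=2000; try (D,hash)→3200, (C,merge)→5500, (D,nl_idx)→5600, (D,merge)→5750, (C,hash)→7500, (C,nl)→60150 …(+1); best=3200 via (D,hash)
  {ABD}: card=1500; try (A,hash)→3450, (D,hash)→4750, (A,merge)→5900, (D,nl_idx)→12600, (D,merge)→17450, (A,nl)→17550 …(+1); best=3450 via (A,hash)
  {BCD}: card=4000; try (B,hash)→9200, (C,merge)→9550, (C,hash)→10050, (B,merge)→29450, (C,nl)→122550, (B,nl)→503200; best=9200 via (B,hash)
  {ABCD}: card=20000; try (C,hash)→12150, (A,hash)→13800, (C,merge)→25450, (A,merge)→61550, (A,nl)→209200, (C,nl)→603450; best=12150 via (C,hash)

cost=12150; order=B,D,A,C; methods=nl_idx,hash,hash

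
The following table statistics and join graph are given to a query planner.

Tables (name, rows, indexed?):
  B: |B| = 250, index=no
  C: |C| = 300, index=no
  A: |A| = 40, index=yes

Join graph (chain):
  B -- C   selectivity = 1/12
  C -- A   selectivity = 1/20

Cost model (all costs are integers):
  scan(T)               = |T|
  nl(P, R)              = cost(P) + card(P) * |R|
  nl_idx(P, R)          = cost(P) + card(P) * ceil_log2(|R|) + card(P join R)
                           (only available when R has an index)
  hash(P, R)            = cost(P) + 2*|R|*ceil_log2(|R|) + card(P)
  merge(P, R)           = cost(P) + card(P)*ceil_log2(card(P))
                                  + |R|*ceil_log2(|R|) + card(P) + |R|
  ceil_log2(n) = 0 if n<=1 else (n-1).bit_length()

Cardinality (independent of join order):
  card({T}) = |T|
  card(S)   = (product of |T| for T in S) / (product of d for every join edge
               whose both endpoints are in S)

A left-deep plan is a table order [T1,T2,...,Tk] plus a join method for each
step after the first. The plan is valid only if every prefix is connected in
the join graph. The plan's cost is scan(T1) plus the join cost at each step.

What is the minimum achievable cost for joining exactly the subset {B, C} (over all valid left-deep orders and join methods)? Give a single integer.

4600

Selinger DP over subsets of {B,C}:
  {B}: scan cost=250, card=250
  {C}: scan cost=300, card=300
  {BC}: card=6250; try (B,hash)→4600, (C,merge)→5500, (B,merge)→5550, (C,hash)→5900, (C,nl)→75250, (B,nl)→75300; best=4600 via (B,hash)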